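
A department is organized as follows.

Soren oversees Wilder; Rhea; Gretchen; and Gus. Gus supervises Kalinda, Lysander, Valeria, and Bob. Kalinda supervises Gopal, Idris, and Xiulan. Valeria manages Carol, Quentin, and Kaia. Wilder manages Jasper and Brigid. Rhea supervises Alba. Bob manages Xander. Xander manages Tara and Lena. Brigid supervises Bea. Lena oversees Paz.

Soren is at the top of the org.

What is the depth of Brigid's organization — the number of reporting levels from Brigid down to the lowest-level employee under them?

1

The longest chain under Brigid runs Brigid → Bea, which is 1 level below Brigid.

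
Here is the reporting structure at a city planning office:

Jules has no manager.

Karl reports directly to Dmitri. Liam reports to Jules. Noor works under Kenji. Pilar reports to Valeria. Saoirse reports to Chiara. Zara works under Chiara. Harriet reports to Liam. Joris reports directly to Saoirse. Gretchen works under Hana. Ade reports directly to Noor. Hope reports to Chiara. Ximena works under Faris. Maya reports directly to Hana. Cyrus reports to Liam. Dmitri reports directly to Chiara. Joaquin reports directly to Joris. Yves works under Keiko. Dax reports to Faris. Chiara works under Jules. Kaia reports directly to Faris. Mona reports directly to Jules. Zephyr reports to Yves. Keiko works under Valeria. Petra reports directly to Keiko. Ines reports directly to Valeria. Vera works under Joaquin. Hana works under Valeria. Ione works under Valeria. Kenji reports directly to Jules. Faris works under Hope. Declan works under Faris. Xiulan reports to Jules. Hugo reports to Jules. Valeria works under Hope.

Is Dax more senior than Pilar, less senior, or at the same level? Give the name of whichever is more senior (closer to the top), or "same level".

Both Dax and Pilar are 4 levels below Jules.

same level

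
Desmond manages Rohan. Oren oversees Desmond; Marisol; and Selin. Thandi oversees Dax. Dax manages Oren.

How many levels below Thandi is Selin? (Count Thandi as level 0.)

Chain from Selin up to Thandi: Selin → Oren → Dax → Thandi. That is 3 steps up, so Selin is 3 levels below Thandi.

3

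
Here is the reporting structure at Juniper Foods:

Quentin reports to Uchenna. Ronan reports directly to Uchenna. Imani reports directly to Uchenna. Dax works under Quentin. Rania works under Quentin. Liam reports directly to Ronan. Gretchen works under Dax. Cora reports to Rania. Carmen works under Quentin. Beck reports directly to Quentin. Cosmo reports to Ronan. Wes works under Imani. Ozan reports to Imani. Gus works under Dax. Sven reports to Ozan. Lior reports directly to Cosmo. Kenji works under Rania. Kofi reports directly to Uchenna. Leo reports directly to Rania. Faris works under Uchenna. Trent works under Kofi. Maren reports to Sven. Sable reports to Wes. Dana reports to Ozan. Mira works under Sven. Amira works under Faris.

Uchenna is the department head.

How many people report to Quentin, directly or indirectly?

Quentin directly manages Dax, Rania, Carmen, Beck. Under Dax: Gus, Gretchen (2). Under Rania: Leo, Kenji, Cora (3). Carmen has no reports. Beck has no reports. So Quentin's organization is 4 direct reports plus everyone under them: 3 + 4 + 1 + 1 = 9.

9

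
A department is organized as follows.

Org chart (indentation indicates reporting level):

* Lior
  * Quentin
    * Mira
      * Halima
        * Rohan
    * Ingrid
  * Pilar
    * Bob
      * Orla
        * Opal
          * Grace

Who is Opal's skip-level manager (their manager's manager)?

Bob

Opal reports to Orla, and Orla reports to Bob. So Opal's skip-level manager is Bob.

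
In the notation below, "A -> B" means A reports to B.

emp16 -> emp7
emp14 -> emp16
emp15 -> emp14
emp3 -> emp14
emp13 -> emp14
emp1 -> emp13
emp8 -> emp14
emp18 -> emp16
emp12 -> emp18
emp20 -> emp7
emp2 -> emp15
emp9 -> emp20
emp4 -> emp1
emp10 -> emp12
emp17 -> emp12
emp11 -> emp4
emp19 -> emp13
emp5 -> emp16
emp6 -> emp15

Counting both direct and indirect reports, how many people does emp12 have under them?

2

emp12 directly manages emp10, emp17. emp10 has no reports. emp17 has no reports. So emp12's organization is 2 direct reports plus everyone under them: 1 + 1 = 2.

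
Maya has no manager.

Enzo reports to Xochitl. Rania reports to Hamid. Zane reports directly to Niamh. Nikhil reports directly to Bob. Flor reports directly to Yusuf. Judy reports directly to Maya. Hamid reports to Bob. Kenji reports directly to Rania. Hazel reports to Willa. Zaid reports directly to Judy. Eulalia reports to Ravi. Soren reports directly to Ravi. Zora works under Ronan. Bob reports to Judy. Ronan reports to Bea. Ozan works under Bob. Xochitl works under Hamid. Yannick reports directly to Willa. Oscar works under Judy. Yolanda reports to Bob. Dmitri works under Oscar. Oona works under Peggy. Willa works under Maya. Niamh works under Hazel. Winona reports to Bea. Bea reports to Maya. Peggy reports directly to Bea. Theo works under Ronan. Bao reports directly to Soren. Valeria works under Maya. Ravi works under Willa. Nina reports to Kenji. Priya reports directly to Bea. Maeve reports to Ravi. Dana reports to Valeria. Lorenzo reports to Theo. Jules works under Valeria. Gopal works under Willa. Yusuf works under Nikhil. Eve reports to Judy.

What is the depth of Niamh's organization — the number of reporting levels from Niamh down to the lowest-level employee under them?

1

The longest chain under Niamh runs Niamh → Zane, which is 1 level below Niamh.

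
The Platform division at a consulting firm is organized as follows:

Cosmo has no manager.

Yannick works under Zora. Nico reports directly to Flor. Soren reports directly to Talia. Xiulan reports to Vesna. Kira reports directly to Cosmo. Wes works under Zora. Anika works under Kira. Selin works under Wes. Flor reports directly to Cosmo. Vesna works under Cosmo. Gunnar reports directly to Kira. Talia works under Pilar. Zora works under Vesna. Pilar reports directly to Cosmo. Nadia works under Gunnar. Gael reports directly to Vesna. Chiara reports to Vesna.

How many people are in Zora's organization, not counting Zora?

3

Zora directly manages Yannick, Wes. Yannick has no reports. Under Wes: Selin (1). So Zora's organization is 2 direct reports plus everyone under them: 1 + 2 = 3.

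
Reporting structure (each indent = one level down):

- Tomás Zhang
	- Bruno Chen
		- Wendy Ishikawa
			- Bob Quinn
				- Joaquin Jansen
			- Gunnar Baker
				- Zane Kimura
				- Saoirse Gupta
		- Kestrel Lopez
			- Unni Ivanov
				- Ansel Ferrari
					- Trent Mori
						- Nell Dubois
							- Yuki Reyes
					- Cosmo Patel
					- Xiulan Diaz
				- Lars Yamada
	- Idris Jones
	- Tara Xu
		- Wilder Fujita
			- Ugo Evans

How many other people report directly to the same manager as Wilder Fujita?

Wilder Fujita reports to Tara Xu, and Tara Xu has no other direct reports. Wilder Fujita has 0 peers.

0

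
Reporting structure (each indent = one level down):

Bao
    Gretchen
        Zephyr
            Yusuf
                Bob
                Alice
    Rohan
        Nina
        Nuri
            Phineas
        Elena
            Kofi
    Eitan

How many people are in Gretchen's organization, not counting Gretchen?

Gretchen directly manages Zephyr. Under Zephyr: Yusuf, Alice, Bob (3). That's 4 in total.

4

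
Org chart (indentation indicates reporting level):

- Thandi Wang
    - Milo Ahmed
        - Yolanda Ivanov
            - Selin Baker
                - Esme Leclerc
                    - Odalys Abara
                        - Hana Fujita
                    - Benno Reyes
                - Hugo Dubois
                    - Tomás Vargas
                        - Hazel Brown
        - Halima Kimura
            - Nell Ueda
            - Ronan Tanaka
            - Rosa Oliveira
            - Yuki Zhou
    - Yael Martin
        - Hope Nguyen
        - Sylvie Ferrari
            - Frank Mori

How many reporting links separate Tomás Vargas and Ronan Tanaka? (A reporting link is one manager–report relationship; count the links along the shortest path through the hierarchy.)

Tomás Vargas is 4 levels below Milo Ahmed, and Ronan Tanaka is 2 levels below Milo Ahmed (their lowest common manager). The shortest path runs up from Tomás Vargas to Milo Ahmed and back down to Ronan Tanaka: 4 + 2 = 6 links.

6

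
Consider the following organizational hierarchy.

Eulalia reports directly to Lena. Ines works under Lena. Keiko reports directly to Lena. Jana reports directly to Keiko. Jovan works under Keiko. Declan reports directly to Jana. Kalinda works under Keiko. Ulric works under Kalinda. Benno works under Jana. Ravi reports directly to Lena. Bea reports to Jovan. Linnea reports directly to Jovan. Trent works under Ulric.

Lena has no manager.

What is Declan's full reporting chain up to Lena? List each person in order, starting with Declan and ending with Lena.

Declan -> Jana -> Keiko -> Lena

Declan reports to Jana. Jana reports to Keiko. Keiko reports to Lena. Lena is at the top.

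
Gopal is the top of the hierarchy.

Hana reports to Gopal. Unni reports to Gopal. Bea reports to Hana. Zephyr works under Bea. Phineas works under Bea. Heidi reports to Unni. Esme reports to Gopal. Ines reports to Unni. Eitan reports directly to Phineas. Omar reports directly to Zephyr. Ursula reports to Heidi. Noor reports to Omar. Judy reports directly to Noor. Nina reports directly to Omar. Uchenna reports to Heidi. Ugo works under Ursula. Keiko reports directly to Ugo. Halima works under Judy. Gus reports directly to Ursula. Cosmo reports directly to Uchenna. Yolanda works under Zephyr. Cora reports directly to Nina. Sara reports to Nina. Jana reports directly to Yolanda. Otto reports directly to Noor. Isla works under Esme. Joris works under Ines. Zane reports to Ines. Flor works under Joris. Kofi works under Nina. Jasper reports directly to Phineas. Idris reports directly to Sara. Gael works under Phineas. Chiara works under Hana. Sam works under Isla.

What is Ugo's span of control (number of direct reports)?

Ugo directly manages Keiko. That is 1 direct report.

1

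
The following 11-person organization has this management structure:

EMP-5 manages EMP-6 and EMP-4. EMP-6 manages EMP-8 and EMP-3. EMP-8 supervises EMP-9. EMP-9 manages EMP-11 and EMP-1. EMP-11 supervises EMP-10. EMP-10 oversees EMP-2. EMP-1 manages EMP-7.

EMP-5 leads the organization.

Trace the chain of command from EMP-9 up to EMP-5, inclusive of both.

EMP-9 reports to EMP-8. EMP-8 reports to EMP-6. EMP-6 reports to EMP-5. EMP-5 is at the top.

EMP-9 -> EMP-8 -> EMP-6 -> EMP-5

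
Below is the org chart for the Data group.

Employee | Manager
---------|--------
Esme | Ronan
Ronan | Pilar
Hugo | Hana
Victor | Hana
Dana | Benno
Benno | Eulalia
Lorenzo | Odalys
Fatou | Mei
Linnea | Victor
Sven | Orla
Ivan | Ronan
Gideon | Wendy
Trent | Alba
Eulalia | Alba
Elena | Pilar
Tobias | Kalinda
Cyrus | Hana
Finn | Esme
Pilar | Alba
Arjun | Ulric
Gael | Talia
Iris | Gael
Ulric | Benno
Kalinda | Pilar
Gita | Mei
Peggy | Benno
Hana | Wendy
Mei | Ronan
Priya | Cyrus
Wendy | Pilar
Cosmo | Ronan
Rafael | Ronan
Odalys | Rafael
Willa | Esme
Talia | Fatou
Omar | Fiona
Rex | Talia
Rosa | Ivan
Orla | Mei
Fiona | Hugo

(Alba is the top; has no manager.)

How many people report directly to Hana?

Hana directly manages Cyrus, Hugo, Victor. That is 3 direct reports.

3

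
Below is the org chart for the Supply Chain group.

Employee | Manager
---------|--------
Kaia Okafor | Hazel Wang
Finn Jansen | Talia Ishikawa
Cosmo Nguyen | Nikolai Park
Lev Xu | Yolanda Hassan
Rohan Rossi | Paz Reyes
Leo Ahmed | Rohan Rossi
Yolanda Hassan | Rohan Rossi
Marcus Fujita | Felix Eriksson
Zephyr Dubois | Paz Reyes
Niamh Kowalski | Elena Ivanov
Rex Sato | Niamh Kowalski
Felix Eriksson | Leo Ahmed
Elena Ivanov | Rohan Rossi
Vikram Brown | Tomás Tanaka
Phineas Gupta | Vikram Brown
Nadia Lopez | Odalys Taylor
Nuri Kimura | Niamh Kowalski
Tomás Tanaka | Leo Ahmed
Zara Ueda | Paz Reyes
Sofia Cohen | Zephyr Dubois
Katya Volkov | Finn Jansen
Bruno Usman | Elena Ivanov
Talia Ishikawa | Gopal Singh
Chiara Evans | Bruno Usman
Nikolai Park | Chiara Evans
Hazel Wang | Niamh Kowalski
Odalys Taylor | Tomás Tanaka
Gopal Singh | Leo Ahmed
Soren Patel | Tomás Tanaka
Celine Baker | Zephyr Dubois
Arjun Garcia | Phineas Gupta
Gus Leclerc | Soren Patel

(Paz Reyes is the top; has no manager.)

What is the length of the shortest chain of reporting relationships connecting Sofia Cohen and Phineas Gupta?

7

Sofia Cohen is 2 levels below Paz Reyes, and Phineas Gupta is 5 levels below Paz Reyes (their lowest common manager). The shortest path runs up from Sofia Cohen to Paz Reyes and back down to Phineas Gupta: 2 + 5 = 7 links.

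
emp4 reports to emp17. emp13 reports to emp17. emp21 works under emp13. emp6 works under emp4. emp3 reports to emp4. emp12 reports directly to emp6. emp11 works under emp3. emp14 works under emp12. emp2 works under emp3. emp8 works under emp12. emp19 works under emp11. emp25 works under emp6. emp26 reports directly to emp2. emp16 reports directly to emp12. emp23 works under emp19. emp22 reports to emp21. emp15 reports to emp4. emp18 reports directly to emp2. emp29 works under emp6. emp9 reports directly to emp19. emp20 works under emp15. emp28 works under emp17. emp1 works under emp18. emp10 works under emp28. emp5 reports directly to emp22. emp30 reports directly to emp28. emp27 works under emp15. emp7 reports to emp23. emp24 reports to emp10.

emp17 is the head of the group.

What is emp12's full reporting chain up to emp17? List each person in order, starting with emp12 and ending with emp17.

emp12 reports to emp6. emp6 reports to emp4. emp4 reports to emp17. emp17 is at the top.

emp12 -> emp6 -> emp4 -> emp17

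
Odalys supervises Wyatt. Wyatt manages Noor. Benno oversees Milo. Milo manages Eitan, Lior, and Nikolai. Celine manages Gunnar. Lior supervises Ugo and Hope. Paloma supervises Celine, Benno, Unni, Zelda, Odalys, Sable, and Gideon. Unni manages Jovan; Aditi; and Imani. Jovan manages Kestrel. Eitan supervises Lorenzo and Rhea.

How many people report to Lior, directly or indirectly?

Lior directly manages Ugo, Hope. Ugo has no reports. Hope has no reports. So Lior's organization is 2 direct reports plus everyone under them: 1 + 1 = 2.

2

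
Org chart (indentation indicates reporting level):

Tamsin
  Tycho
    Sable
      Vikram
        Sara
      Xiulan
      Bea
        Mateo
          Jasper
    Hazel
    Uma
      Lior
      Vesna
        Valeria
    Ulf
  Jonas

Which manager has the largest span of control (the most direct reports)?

Direct-report counts: Tamsin has 2; Tycho has 4; Uma has 2; Vesna has 1; Sable has 3; Bea has 1; Mateo has 1; Vikram has 1. The largest is 4, held by Tycho.

Tycho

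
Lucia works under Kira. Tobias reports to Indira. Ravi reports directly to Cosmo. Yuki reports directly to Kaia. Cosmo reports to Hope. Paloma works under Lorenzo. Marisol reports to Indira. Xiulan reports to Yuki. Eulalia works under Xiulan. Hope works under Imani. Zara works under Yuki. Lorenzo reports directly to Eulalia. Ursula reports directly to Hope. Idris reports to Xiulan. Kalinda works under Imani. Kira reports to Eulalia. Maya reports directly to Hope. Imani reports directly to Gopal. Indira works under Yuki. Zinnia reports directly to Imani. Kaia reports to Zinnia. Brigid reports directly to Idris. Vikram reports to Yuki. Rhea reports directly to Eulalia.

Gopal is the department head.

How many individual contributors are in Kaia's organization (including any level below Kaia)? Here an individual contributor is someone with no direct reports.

The people in Kaia's organization with no one reporting to them are Marisol, Tobias, Zara, Vikram, Brigid, Rhea, Paloma, Lucia. That is 8.

8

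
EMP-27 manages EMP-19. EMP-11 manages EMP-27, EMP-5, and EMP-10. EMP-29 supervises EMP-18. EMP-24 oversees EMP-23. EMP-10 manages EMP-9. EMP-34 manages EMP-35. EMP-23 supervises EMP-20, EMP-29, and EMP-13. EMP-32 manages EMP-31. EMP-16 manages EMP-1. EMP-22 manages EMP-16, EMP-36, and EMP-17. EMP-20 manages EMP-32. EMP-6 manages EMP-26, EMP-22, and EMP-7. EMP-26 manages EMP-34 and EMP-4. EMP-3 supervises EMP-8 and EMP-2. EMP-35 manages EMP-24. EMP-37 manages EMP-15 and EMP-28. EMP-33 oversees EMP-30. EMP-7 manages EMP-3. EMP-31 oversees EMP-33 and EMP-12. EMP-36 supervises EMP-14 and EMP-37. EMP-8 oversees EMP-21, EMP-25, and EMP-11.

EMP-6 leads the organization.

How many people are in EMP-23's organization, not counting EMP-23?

EMP-23 directly manages EMP-20, EMP-29, EMP-13. Under EMP-20: EMP-32, EMP-31, EMP-12, EMP-33, EMP-30 (5). Under EMP-29: EMP-18 (1). EMP-13 has no reports. So EMP-23's organization is 3 direct reports plus everyone under them: 6 + 2 + 1 = 9.

9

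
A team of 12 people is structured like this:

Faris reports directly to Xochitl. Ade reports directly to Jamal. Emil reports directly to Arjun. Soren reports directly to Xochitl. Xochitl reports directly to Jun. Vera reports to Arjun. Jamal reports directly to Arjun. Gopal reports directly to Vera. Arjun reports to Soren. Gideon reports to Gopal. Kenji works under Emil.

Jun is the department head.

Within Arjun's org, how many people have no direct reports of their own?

3

The people in Arjun's organization with no one reporting to them are Ade, Gideon, Kenji. That is 3.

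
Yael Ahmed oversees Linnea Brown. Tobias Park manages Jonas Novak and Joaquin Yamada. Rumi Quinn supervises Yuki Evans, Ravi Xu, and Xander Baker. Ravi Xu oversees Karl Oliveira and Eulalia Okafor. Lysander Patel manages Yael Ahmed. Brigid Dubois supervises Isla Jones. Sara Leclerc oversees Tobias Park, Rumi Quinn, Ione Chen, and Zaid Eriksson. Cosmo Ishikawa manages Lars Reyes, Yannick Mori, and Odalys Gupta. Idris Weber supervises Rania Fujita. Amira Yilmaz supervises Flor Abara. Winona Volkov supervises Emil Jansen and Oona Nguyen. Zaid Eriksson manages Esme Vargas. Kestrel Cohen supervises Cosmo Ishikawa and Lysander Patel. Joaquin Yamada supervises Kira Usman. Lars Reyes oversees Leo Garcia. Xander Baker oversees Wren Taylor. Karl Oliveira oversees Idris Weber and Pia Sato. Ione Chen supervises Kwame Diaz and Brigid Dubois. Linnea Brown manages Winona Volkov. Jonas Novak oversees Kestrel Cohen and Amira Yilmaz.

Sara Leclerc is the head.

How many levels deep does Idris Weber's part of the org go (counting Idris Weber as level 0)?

1

The longest chain under Idris Weber runs Idris Weber → Rania Fujita, which is 1 level below Idris Weber.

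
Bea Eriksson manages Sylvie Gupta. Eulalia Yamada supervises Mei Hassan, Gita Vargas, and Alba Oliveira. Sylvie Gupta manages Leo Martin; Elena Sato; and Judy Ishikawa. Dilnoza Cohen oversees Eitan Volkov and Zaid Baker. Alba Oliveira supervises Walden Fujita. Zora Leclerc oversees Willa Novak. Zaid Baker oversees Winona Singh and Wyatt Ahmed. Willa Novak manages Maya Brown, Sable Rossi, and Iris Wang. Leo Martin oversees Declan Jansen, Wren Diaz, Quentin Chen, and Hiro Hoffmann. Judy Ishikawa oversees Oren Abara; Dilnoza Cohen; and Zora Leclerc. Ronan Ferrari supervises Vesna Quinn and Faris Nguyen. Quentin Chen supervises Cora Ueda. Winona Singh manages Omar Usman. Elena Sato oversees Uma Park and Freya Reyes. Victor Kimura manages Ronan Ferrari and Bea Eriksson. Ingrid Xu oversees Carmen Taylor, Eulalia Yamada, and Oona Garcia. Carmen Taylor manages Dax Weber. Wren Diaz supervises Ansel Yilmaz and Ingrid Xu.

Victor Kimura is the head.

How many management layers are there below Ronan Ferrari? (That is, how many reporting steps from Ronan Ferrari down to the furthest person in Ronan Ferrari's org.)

The longest chain under Ronan Ferrari runs Ronan Ferrari → Faris Nguyen, which is 1 level below Ronan Ferrari.

1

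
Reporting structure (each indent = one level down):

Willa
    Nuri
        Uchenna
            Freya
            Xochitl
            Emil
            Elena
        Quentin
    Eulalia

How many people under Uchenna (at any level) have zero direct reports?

4

The people in Uchenna's organization with no one reporting to them are Elena, Emil, Xochitl, Freya. That is 4.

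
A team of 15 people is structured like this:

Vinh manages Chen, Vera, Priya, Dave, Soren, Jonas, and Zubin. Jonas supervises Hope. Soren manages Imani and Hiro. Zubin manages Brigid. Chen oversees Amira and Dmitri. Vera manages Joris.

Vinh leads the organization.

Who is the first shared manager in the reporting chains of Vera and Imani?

Vera's chain of managers is Vinh. Imani's chain of managers is Soren, Vinh. The first manager that appears in both chains is Vinh.

Vinh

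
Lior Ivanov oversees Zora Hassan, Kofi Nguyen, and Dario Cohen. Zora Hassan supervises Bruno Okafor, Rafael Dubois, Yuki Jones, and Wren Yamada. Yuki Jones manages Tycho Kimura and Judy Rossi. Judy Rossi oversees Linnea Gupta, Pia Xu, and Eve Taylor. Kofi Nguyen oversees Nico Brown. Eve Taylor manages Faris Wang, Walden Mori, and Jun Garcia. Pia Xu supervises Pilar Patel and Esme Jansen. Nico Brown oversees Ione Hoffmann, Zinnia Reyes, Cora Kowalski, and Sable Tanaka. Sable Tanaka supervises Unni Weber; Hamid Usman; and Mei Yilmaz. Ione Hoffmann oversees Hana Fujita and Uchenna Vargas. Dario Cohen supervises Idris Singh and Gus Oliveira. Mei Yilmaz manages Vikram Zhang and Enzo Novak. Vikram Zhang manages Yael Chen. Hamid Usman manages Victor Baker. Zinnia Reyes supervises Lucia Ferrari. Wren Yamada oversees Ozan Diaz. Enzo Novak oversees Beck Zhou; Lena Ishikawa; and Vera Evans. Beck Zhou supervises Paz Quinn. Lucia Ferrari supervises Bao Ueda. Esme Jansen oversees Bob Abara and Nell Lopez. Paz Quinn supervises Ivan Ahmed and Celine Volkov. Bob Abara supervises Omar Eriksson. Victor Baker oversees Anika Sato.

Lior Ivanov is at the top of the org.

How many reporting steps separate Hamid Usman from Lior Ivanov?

4

Chain from Hamid Usman up to Lior Ivanov: Hamid Usman → Sable Tanaka → Nico Brown → Kofi Nguyen → Lior Ivanov. That is 4 steps up, so Hamid Usman is 4 levels below Lior Ivanov.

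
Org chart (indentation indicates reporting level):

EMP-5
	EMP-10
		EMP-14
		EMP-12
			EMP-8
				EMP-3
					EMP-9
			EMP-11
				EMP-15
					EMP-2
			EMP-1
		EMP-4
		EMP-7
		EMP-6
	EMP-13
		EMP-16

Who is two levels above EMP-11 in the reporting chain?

EMP-11 reports to EMP-12, and EMP-12 reports to EMP-10. So EMP-11's skip-level manager is EMP-10.

EMP-10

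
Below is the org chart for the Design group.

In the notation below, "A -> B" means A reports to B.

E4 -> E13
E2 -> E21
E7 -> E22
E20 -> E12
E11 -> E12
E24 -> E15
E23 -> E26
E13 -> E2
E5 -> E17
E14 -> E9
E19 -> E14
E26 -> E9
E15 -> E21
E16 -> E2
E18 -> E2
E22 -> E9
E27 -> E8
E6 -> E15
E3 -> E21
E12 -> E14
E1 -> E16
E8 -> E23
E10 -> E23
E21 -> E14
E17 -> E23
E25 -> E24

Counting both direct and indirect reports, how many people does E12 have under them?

E12 directly manages E11, E20. E11 has no reports. E20 has no reports. So E12's organization is 2 direct reports plus everyone under them: 1 + 1 = 2.

2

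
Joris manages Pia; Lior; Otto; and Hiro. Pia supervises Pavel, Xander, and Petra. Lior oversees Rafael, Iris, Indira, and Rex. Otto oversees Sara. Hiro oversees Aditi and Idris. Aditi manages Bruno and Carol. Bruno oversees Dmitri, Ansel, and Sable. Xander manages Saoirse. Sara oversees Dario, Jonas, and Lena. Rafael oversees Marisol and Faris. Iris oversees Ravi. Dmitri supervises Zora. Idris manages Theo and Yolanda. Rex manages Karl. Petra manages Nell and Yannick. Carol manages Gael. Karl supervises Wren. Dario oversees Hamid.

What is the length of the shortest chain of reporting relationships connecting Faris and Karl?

4

Faris is 2 levels below Lior, and Karl is 2 levels below Lior (their lowest common manager). The shortest path runs up from Faris to Lior and back down to Karl: 2 + 2 = 4 links.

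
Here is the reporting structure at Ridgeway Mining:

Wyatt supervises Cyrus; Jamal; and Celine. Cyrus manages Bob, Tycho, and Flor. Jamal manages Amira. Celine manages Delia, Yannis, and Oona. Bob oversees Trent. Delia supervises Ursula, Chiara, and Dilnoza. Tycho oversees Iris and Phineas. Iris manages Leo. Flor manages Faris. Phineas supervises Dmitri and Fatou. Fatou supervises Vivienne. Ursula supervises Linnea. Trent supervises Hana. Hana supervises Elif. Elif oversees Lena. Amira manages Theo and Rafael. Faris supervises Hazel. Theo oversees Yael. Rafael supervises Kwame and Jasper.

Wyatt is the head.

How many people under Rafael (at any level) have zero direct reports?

2

The people in Rafael's organization with no one reporting to them are Jasper, Kwame. That is 2.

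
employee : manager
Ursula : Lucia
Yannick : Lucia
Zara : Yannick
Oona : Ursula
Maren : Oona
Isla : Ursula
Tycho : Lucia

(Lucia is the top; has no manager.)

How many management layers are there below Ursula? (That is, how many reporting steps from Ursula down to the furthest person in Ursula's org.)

2

The longest chain under Ursula runs Ursula → Oona → Maren, which is 2 levels below Ursula.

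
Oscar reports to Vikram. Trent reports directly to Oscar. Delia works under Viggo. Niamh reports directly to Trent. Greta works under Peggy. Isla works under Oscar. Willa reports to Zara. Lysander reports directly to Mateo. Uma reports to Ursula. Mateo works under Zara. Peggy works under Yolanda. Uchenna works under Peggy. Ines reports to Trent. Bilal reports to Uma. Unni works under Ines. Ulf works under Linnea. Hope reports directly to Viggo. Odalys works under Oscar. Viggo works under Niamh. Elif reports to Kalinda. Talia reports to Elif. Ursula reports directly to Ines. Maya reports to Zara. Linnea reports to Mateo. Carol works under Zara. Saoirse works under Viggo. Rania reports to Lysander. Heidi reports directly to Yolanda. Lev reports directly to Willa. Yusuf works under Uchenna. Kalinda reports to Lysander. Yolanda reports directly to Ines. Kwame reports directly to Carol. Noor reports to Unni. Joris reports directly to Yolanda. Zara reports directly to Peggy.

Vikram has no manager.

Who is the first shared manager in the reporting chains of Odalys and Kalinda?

Oscar

Odalys's chain of managers is Oscar, Vikram. Kalinda's chain of managers is Lysander, Mateo, Zara, Peggy, Yolanda, Ines, Trent, Oscar, Vikram. The first manager that appears in both chains is Oscar.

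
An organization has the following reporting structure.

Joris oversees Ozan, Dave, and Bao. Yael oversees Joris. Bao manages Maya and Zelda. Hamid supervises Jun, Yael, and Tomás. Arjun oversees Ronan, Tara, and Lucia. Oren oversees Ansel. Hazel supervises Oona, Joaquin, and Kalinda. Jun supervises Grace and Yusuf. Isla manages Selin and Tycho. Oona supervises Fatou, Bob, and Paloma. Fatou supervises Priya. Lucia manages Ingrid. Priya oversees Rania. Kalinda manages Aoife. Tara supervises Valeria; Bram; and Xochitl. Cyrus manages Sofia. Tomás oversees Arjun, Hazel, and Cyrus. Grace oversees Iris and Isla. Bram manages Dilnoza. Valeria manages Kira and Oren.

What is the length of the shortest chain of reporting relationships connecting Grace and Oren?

Grace is 2 levels below Hamid, and Oren is 5 levels below Hamid (their lowest common manager). The shortest path runs up from Grace to Hamid and back down to Oren: 2 + 5 = 7 links.

7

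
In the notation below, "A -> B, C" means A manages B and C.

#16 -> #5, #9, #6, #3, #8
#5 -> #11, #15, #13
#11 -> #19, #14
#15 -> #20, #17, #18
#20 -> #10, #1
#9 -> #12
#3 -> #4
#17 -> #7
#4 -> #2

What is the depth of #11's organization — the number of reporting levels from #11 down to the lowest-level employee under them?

The longest chain under #11 runs #11 → #14, which is 1 level below #11.

1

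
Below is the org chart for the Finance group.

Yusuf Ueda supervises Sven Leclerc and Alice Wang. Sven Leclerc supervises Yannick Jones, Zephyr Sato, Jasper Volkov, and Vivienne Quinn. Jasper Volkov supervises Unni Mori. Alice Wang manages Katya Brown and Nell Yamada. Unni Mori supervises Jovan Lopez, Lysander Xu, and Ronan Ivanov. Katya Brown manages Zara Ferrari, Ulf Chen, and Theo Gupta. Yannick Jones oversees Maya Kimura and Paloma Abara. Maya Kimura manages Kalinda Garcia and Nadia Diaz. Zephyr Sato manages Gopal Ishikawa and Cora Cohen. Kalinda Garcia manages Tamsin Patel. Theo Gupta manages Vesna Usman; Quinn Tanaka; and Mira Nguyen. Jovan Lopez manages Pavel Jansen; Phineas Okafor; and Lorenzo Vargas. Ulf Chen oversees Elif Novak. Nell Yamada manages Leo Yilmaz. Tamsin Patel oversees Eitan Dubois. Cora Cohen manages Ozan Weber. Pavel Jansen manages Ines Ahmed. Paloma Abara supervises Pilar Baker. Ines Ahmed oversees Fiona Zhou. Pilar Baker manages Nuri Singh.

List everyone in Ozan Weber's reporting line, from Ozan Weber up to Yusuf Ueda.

Ozan Weber reports to Cora Cohen. Cora Cohen reports to Zephyr Sato. Zephyr Sato reports to Sven Leclerc. Sven Leclerc reports to Yusuf Ueda. Yusuf Ueda is at the top.

Ozan Weber -> Cora Cohen -> Zephyr Sato -> Sven Leclerc -> Yusuf Ueda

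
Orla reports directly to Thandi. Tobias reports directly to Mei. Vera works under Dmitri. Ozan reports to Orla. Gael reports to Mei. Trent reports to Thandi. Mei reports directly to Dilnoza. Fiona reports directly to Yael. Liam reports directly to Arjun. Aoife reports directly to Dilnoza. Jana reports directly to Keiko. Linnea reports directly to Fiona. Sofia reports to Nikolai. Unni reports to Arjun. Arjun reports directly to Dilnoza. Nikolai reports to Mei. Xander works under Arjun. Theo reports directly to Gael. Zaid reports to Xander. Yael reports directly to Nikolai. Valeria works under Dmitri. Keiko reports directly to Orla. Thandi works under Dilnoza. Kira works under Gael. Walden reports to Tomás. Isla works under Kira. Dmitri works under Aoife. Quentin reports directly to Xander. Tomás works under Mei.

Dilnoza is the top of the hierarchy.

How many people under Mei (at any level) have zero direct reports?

6

The people in Mei's organization with no one reporting to them are Isla, Theo, Walden, Tobias, Linnea, Sofia. That is 6.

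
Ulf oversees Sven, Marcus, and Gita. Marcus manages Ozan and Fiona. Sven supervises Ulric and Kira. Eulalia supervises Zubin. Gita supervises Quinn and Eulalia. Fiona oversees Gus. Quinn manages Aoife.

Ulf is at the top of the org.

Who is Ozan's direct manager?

Marcus

Ozan reports directly to Marcus.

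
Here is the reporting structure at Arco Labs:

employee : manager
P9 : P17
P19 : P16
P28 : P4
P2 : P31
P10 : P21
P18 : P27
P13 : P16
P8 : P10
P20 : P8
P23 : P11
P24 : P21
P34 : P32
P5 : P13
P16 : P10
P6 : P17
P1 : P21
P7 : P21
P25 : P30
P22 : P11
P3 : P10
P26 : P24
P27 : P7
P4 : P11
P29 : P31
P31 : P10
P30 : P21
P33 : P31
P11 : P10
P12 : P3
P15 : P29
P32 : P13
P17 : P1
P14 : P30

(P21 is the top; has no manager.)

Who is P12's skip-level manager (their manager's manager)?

P10

P12 reports to P3, and P3 reports to P10. So P12's skip-level manager is P10.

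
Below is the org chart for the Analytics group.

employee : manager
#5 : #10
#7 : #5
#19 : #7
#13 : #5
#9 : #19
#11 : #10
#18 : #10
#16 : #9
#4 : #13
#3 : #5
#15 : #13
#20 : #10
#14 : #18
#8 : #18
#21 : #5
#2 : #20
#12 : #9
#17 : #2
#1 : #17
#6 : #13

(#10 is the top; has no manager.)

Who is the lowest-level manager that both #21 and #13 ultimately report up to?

#21's chain of managers is #5, #10. #13's chain of managers is #5, #10. The first manager that appears in both chains is #5.

#5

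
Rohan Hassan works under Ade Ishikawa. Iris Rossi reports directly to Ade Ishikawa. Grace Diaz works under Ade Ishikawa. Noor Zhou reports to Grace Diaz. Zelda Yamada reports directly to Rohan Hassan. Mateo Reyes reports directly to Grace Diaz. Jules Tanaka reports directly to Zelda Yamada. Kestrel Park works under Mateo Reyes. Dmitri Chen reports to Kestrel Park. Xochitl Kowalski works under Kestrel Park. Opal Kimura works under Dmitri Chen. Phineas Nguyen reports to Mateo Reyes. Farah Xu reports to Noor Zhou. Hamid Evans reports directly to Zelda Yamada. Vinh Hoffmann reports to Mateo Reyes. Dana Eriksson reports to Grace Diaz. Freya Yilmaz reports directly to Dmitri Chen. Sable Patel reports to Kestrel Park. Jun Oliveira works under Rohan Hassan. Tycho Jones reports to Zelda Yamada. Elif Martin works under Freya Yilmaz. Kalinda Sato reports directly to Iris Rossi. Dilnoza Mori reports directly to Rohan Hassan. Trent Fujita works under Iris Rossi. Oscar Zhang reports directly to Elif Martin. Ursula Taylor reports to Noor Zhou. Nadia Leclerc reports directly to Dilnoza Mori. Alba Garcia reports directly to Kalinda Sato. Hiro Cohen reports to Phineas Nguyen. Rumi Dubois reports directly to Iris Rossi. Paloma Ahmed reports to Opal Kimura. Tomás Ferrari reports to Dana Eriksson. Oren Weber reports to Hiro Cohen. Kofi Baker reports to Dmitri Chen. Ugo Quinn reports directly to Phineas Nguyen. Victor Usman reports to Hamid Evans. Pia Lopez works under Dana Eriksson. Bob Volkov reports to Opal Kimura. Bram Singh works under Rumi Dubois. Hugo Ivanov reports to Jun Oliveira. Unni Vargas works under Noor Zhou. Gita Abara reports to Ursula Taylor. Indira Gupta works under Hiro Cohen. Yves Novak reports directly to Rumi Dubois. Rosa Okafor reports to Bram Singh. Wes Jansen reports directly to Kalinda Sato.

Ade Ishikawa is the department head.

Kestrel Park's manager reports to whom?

Kestrel Park reports to Mateo Reyes, and Mateo Reyes reports to Grace Diaz. So Kestrel Park's skip-level manager is Grace Diaz.

Grace Diaz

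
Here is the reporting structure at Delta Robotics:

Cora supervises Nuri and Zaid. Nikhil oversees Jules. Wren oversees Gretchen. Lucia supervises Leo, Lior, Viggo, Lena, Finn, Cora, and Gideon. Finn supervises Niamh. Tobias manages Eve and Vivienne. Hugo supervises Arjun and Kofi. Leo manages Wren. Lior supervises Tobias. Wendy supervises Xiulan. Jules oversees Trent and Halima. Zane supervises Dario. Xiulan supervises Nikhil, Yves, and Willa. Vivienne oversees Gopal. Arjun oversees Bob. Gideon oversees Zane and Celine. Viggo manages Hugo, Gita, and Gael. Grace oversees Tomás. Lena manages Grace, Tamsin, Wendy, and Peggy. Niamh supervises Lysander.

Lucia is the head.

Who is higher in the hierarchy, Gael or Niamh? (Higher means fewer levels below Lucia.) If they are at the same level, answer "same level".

Both Gael and Niamh are 2 levels below Lucia.

same level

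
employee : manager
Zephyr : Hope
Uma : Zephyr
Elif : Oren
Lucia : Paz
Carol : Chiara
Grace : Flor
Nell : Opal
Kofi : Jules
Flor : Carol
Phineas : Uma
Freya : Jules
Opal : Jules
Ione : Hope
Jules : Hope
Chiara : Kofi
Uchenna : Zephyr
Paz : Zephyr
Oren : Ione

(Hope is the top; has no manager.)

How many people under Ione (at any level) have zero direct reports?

The only person in Ione's organization with no one reporting to them is Elif. That is 1.

1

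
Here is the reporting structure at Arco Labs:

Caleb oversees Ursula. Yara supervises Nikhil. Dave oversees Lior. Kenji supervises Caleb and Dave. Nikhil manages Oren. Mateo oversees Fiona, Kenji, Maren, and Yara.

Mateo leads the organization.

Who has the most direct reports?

Direct-report counts: Mateo has 4; Yara has 1; Nikhil has 1; Kenji has 2; Dave has 1; Caleb has 1. The largest is 4, held by Mateo.

Mateo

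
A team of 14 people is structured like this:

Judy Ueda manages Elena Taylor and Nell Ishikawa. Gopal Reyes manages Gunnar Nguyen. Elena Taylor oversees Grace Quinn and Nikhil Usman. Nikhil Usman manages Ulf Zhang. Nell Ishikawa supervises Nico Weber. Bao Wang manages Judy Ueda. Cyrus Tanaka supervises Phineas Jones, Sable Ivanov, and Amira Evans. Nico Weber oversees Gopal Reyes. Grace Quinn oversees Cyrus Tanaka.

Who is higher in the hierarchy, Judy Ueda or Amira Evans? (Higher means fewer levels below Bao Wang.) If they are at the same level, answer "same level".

Judy Ueda is 1 level below Bao Wang; Amira Evans is 5. Judy Ueda is higher.

Judy Ueda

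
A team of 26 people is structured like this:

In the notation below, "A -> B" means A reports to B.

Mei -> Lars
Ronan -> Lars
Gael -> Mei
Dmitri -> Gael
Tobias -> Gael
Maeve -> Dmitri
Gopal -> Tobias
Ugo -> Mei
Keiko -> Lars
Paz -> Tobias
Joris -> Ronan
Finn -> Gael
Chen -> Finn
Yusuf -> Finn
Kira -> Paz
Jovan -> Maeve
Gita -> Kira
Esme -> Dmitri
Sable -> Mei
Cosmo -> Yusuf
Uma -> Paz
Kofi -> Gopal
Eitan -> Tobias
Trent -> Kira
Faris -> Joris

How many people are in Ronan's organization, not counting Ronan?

2

Ronan directly manages Joris. Under Joris: Faris (1). That's 2 in total.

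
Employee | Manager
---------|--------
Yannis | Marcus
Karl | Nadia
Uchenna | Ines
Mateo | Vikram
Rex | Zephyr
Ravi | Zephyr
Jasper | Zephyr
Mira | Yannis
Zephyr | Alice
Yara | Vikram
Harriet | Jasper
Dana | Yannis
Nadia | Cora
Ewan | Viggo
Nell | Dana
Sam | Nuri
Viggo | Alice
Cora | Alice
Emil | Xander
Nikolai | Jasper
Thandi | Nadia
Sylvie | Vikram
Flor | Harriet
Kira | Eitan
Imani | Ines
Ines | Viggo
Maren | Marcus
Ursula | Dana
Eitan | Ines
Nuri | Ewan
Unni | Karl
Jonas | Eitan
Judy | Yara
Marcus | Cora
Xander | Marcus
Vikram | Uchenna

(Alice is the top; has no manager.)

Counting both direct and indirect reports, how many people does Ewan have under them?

Ewan directly manages Nuri. Under Nuri: Sam (1). That's 2 in total.

2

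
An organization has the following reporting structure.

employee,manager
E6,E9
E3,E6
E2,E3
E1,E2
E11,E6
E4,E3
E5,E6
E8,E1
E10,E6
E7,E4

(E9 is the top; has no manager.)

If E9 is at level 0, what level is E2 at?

3

Chain from E2 up to E9: E2 → E3 → E6 → E9. That is 3 steps up, so E2 is 3 levels below E9.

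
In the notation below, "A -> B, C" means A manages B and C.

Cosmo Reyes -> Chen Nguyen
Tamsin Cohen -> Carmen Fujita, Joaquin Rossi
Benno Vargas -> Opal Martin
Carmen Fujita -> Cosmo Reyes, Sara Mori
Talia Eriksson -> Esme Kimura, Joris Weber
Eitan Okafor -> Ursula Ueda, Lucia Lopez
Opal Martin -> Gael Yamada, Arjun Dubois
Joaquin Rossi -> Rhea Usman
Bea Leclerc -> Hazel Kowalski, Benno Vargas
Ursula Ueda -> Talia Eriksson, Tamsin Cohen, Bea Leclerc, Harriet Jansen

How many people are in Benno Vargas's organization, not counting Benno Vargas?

Benno Vargas directly manages Opal Martin. Under Opal Martin: Arjun Dubois, Gael Yamada (2). That's 3 in total.

3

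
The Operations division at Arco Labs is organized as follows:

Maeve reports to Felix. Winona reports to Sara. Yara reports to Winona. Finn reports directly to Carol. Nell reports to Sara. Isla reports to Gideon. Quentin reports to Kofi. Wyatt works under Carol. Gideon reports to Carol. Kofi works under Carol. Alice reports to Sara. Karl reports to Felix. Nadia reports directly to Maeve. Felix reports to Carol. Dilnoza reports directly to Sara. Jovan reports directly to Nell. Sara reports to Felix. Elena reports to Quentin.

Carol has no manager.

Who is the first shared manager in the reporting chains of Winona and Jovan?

Winona's chain of managers is Sara, Felix, Carol. Jovan's chain of managers is Nell, Sara, Felix, Carol. The first manager that appears in both chains is Sara.

Sara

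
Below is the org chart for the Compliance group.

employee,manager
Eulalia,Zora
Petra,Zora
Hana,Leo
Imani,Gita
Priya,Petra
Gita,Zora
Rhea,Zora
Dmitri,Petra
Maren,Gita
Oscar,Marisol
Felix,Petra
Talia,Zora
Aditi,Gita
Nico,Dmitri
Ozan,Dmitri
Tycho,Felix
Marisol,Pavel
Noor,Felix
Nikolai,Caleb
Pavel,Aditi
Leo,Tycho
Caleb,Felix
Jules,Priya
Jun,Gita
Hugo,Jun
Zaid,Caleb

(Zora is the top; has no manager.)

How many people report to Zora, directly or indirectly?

26

Zora directly manages Petra, Eulalia, Gita, Rhea, Talia. Under Petra: Dmitri, Ozan, Nico, Priya, Jules, Felix, Noor, Tycho, Leo, Hana, Caleb, Zaid, Nikolai (13). Eulalia has no reports. Under Gita: Jun, Hugo, Imani, Maren, Aditi, Pavel, Marisol, Oscar (8). Rhea has no reports. Talia has no reports. So Zora's organization is 5 direct reports plus everyone under them: 14 + 1 + 9 + 1 + 1 = 26.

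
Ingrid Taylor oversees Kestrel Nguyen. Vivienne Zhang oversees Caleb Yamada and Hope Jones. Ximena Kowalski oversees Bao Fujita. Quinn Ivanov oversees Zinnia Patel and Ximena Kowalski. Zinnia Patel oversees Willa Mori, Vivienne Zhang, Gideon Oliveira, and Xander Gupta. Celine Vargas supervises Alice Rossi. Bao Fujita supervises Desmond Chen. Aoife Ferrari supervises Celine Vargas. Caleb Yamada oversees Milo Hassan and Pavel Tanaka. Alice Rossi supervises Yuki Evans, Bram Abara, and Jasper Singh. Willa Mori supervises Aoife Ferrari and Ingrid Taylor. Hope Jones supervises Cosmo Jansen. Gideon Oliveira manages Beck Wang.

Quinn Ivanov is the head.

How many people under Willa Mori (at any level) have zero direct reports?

4

The people in Willa Mori's organization with no one reporting to them are Jasper Singh, Bram Abara, Yuki Evans, Kestrel Nguyen. That is 4.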